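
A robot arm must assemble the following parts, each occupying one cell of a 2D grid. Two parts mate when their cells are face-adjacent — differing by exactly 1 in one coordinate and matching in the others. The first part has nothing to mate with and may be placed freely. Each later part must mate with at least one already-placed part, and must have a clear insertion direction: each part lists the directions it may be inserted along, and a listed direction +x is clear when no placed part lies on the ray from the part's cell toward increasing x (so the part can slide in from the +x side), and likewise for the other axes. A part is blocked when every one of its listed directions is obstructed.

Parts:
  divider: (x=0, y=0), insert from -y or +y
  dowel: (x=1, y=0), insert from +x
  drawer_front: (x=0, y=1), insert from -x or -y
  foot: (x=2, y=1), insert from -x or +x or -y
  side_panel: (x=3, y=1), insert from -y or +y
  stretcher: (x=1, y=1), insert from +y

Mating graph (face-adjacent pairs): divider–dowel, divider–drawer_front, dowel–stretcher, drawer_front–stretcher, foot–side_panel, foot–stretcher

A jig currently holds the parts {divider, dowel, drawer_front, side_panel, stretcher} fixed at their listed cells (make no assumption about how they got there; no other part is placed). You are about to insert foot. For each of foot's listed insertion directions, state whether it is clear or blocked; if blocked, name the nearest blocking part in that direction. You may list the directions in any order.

-x: nearest on ray is stretcher@(1, 1) ⇒ blocked
+x: nearest on ray is side_panel@(3, 1) ⇒ blocked
-y: ray from foot(2, 1) has no placed part ⇒ clear

+x: blocked by side_panel; -x: blocked by stretcher; -y: clear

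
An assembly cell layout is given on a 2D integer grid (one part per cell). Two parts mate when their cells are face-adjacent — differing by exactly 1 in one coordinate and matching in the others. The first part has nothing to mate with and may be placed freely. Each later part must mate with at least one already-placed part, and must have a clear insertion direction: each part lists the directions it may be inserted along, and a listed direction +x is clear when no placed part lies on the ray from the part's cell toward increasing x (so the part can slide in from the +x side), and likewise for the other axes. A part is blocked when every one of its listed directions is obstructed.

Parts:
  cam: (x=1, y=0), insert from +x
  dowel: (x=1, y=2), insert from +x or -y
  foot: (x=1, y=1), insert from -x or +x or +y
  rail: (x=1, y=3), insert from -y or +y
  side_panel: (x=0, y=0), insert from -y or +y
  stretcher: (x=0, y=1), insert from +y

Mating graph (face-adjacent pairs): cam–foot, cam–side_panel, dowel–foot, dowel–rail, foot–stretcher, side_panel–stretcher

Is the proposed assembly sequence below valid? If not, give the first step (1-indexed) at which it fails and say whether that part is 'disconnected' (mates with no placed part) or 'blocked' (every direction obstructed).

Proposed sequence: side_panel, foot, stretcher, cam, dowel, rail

Invalid at step 2 (disconnected)

1. side_panel@(0, 0) [-y clear] — {side_panel}
2. foot@(1, 1) — no placed neighbour ⇒ disconnected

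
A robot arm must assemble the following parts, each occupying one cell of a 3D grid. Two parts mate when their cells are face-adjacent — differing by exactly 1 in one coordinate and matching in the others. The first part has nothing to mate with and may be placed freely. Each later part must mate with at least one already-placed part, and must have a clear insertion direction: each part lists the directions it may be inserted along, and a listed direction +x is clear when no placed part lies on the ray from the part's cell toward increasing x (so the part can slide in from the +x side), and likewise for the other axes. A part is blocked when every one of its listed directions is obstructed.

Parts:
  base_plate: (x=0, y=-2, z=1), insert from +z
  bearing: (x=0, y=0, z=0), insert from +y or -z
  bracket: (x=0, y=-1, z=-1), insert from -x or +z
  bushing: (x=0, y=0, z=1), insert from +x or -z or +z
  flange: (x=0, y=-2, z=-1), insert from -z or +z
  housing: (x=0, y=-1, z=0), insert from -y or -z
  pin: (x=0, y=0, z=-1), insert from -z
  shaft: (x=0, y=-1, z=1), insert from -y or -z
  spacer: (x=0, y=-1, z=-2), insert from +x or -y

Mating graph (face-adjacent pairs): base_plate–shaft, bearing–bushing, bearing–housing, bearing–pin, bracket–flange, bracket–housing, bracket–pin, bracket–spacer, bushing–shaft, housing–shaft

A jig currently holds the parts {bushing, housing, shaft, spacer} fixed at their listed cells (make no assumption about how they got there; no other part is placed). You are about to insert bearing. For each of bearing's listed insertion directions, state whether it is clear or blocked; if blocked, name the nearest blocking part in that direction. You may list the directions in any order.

+y: ray from bearing(0, 0, 0) has no placed part ⇒ clear
-z: ray from bearing(0, 0, 0) has no placed part ⇒ clear

+y: clear; -z: clear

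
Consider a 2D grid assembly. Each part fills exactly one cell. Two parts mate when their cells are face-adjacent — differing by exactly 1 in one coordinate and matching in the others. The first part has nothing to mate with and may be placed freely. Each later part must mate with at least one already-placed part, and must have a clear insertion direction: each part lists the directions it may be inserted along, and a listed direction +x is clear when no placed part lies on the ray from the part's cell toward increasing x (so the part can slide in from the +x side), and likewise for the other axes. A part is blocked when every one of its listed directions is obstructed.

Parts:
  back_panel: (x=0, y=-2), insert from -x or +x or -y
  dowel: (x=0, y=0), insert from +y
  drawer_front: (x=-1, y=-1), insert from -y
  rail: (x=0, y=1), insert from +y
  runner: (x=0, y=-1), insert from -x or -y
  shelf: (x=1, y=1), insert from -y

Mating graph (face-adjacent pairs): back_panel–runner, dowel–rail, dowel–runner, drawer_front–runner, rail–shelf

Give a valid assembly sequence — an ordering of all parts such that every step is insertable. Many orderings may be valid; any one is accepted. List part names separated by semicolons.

1. dowel@(0, 0) [+y clear] — {dowel}
2. rail@(0, 1) [+y clear] — {dowel, rail}
3. runner@(0, -1) [-x clear] — {dowel, rail, runner}
4. drawer_front@(-1, -1) [-y clear] — {dowel, drawer_front, rail, runner}
5. back_panel@(0, -2) [-x clear] — {back_panel, dowel, drawer_front, rail, runner}
6. shelf@(1, 1) [-y clear] — {back_panel, dowel, drawer_front, rail, runner, shelf}

dowel; rail; runner; drawer_front; back_panel; shelf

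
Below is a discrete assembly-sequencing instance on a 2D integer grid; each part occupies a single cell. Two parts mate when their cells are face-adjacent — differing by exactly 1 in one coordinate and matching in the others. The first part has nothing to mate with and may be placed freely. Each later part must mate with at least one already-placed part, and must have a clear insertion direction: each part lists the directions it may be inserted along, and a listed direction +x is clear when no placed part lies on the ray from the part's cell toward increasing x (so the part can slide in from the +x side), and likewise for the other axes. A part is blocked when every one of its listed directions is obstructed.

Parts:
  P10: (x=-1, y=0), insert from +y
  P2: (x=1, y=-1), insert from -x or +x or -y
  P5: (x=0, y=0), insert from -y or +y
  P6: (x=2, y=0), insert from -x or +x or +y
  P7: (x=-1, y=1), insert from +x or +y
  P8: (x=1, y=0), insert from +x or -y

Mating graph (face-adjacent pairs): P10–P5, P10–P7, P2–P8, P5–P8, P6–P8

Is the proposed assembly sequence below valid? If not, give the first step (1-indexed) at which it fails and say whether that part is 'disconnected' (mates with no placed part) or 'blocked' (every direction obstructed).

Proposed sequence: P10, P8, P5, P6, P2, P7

1. P10@(-1, 0) [+y clear] — {P10}
2. P8@(1, 0) — no placed neighbour ⇒ disconnected

Invalid at step 2 (disconnected)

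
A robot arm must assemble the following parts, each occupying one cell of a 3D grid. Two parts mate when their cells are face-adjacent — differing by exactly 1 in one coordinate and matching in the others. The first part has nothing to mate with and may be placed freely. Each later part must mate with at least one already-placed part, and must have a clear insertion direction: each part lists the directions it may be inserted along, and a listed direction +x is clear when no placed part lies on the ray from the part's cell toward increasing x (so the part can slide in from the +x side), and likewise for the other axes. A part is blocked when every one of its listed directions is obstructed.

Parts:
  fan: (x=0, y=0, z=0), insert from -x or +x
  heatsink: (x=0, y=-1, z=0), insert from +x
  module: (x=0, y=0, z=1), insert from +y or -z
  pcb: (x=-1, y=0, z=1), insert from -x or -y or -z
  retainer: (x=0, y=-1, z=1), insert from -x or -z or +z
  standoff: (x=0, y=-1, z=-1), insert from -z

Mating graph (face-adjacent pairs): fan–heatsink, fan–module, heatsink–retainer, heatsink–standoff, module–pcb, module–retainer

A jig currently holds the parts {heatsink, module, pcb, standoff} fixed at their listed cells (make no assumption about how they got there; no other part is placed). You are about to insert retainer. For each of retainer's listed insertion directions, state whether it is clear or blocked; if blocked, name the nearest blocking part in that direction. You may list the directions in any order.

+z: clear; -x: clear; -z: blocked by heatsink

-x: ray from retainer(0, -1, 1) has no placed part ⇒ clear
-z: nearest on ray is heatsink@(0, -1, 0) ⇒ blocked
+z: ray from retainer(0, -1, 1) has no placed part ⇒ clear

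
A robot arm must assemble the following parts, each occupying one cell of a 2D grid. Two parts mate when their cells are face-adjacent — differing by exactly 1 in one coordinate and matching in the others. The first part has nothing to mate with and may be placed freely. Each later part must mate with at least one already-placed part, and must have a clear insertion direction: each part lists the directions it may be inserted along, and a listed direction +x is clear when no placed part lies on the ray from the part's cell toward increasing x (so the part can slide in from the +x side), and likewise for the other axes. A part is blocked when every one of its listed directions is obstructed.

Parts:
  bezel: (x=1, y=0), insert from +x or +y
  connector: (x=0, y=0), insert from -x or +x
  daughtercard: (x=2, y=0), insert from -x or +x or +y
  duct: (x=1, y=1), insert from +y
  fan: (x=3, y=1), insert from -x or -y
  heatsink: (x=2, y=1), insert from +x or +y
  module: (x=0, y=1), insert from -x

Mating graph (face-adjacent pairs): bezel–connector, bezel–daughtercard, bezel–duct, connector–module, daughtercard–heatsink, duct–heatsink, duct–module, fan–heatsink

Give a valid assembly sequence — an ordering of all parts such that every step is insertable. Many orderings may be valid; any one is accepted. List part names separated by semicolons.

1. module@(0, 1) [-x clear] — {module}
2. duct@(1, 1) [+y clear] — {duct, module}
3. heatsink@(2, 1) [+x clear] — {duct, heatsink, module}
4. fan@(3, 1) [-y clear] — {duct, fan, heatsink, module}
5. connector@(0, 0) [-x clear] — {connector, duct, fan, heatsink, module}
6. bezel@(1, 0) [+x clear] — {bezel, connector, duct, fan, heatsink, module}
7. daughtercard@(2, 0) [+x clear] — {bezel, connector, daughtercard, duct, fan, heatsink, module}

module; duct; heatsink; fan; connector; bezel; daughtercard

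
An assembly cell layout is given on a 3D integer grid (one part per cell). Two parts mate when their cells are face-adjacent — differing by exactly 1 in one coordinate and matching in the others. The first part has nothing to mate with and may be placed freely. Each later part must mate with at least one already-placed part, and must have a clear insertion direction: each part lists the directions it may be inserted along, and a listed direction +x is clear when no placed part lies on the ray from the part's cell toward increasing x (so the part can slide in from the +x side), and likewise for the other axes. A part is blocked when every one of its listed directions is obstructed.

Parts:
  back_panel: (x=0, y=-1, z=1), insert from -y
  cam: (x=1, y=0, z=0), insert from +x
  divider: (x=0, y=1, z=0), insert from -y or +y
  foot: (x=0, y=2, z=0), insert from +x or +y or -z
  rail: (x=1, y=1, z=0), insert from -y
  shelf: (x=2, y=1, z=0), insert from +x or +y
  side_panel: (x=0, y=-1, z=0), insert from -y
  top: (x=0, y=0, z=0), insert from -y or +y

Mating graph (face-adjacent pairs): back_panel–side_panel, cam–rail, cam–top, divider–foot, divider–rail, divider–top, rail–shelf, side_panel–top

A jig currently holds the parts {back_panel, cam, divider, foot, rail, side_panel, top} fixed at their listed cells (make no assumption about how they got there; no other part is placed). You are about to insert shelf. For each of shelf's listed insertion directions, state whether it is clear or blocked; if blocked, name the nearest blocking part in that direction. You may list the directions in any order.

+x: ray from shelf(2, 1, 0) has no placed part ⇒ clear
+y: ray from shelf(2, 1, 0) has no placed part ⇒ clear

+x: clear; +y: clear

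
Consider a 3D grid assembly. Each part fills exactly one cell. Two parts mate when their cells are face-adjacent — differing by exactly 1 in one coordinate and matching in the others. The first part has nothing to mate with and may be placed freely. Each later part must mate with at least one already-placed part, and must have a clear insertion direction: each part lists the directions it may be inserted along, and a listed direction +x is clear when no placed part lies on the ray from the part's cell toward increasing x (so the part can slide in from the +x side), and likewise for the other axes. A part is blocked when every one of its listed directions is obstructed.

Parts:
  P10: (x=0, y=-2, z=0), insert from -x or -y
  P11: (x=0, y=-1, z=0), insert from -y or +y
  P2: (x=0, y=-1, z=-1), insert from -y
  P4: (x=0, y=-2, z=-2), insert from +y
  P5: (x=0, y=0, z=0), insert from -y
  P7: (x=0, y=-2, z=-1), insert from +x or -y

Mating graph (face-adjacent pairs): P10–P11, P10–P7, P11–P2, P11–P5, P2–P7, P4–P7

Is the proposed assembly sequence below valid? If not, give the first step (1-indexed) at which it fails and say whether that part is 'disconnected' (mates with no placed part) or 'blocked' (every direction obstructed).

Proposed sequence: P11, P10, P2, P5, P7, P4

Invalid at step 4 (blocked)

1. P11@(0, -1, 0) [-y clear] — {P11}
2. P10@(0, -2, 0) [-x clear] — {P10, P11}
3. P2@(0, -1, -1) [-y clear] — {P10, P11, P2}
4. P5@(0, 0, 0) — -y all obstructed ⇒ blocked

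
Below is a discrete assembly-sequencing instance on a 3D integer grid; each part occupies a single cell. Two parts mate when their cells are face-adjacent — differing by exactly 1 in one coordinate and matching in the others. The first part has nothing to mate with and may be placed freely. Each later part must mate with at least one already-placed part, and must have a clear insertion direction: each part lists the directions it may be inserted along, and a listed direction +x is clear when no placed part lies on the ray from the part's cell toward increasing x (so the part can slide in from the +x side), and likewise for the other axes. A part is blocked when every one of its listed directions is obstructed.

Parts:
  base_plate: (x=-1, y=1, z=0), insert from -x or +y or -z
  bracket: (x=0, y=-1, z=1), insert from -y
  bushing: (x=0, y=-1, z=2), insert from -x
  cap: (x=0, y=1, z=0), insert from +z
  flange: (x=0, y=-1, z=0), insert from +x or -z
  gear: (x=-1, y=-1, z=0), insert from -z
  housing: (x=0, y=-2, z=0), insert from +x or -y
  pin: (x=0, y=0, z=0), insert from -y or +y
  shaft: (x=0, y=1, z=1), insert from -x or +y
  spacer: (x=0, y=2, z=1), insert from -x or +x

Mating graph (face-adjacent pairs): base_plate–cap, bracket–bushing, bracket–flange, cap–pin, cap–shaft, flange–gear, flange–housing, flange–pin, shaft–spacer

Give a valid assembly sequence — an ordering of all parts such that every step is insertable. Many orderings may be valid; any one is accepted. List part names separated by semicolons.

1. pin@(0, 0, 0) [-y clear] — {pin}
2. cap@(0, 1, 0) [+z clear] — {cap, pin}
3. base_plate@(-1, 1, 0) [-x clear] — {base_plate, cap, pin}
4. flange@(0, -1, 0) [+x clear] — {base_plate, cap, flange, pin}
5. gear@(-1, -1, 0) [-z clear] — {base_plate, cap, flange, gear, pin}
6. bracket@(0, -1, 1) [-y clear] — {base_plate, bracket, cap, flange, gear, pin}
7. bushing@(0, -1, 2) [-x clear] — {base_plate, bracket, bushing, cap, flange, gear, pin}
8. housing@(0, -2, 0) [+x clear] — {base_plate, bracket, bushing, cap, flange, gear, housing, pin}
9. shaft@(0, 1, 1) [-x clear] — {base_plate, bracket, bushing, cap, flange, gear, housing, pin, shaft}
10. spacer@(0, 2, 1) [-x clear] — {base_plate, bracket, bushing, cap, flange, gear, housing, pin, shaft, spacer}

pin; cap; base_plate; flange; gear; bracket; bushing; housing; shaft; spacer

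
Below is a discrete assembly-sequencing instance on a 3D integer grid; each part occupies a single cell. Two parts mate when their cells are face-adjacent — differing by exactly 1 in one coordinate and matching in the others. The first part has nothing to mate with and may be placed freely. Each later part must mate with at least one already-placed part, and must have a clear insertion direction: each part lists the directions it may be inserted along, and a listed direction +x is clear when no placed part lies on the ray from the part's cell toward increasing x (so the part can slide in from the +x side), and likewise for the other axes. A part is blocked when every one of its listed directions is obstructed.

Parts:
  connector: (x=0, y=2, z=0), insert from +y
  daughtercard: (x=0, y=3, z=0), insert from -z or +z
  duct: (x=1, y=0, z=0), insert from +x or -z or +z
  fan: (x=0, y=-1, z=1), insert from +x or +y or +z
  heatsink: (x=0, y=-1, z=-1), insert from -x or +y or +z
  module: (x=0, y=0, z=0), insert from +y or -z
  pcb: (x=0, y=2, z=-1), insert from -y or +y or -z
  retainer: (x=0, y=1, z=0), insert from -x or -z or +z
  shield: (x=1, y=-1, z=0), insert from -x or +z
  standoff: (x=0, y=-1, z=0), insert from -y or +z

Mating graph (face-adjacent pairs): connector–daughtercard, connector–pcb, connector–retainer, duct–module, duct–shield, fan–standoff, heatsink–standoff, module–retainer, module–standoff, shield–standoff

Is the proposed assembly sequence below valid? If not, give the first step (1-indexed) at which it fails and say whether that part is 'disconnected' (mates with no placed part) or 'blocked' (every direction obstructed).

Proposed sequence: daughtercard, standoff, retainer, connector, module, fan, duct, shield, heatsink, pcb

Invalid at step 2 (disconnected)

1. daughtercard@(0, 3, 0) [-z clear] — {daughtercard}
2. standoff@(0, -1, 0) — no placed neighbour ⇒ disconnected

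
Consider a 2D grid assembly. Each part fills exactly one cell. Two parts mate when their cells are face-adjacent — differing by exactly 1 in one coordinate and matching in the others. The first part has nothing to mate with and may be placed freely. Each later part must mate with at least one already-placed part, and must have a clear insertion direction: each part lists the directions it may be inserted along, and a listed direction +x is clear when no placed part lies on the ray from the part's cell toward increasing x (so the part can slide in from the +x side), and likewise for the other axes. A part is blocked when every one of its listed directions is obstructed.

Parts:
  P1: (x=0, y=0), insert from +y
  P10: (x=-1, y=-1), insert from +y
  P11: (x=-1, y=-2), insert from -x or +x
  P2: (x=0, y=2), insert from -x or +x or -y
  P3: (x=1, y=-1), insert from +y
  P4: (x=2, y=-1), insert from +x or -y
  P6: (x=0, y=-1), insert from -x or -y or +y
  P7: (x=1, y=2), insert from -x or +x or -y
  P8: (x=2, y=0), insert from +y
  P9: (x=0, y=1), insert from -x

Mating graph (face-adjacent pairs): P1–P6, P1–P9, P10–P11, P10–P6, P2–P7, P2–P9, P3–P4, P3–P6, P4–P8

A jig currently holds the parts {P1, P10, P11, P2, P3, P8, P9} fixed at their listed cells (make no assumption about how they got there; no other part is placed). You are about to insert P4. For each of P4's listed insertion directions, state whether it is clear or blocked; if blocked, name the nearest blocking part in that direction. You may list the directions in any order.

+x: ray from P4(2, -1) has no placed part ⇒ clear
-y: ray from P4(2, -1) has no placed part ⇒ clear

+x: clear; -y: clear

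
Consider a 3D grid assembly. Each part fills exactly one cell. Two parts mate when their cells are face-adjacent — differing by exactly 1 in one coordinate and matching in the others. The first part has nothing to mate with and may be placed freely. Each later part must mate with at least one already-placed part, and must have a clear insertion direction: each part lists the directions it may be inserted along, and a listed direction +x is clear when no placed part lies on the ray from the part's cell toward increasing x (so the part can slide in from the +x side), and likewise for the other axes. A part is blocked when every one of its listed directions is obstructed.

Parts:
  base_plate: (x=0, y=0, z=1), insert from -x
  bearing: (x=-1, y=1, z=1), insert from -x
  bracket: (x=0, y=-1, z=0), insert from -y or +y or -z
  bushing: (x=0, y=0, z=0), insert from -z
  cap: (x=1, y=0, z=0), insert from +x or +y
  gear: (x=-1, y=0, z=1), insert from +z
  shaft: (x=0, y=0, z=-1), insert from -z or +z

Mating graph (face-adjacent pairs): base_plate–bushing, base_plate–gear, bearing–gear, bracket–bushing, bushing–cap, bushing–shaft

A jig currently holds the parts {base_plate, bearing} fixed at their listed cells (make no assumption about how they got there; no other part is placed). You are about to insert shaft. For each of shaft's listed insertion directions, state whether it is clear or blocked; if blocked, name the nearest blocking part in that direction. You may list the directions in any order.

-z: ray from shaft(0, 0, -1) has no placed part ⇒ clear
+z: nearest on ray is base_plate@(0, 0, 1) ⇒ blocked

+z: blocked by base_plate; -z: clear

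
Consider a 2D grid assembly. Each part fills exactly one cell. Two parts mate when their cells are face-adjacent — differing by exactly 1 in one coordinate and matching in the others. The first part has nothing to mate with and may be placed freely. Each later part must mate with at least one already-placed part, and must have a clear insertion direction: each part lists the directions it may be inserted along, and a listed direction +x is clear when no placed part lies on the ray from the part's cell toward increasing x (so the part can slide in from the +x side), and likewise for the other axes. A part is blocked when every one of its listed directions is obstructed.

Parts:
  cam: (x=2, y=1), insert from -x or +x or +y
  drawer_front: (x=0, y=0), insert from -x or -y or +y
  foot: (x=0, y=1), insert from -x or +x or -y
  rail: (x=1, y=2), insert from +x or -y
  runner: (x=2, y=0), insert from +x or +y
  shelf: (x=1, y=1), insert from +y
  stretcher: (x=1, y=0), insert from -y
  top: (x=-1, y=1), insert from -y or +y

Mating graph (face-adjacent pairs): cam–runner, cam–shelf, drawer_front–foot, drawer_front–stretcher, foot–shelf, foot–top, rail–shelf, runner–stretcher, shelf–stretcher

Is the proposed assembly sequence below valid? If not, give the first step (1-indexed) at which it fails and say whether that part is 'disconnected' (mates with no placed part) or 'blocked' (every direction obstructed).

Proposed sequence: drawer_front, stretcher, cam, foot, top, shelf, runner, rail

1. drawer_front@(0, 0) [-x clear] — {drawer_front}
2. stretcher@(1, 0) [-y clear] — {drawer_front, stretcher}
3. cam@(2, 1) — no placed neighbour ⇒ disconnected

Invalid at step 3 (disconnected)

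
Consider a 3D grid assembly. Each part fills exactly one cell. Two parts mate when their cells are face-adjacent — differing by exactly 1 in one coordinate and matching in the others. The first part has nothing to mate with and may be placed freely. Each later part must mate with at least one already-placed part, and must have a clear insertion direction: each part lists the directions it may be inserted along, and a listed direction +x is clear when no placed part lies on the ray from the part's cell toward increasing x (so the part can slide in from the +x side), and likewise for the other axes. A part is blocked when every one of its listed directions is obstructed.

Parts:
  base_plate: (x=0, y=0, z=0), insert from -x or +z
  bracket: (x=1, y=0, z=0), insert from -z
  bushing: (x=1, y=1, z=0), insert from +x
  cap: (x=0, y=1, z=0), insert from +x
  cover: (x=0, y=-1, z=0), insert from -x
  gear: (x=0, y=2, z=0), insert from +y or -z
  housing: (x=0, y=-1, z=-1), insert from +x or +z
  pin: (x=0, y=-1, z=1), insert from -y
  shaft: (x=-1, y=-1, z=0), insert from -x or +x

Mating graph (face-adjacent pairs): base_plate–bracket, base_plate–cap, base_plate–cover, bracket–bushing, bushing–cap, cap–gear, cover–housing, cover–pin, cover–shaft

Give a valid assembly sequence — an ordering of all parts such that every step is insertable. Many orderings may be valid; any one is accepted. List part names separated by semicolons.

cover; shaft; base_plate; pin; housing; bracket; cap; bushing; gear

1. cover@(0, -1, 0) [-x clear] — {cover}
2. shaft@(-1, -1, 0) [-x clear] — {cover, shaft}
3. base_plate@(0, 0, 0) [-x clear] — {base_plate, cover, shaft}
4. pin@(0, -1, 1) [-y clear] — {base_plate, cover, pin, shaft}
5. housing@(0, -1, -1) [+x clear] — {base_plate, cover, housing, pin, shaft}
6. bracket@(1, 0, 0) [-z clear] — {base_plate, bracket, cover, housing, pin, shaft}
7. cap@(0, 1, 0) [+x clear] — {base_plate, bracket, cap, cover, housing, pin, shaft}
8. bushing@(1, 1, 0) [+x clear] — {base_plate, bracket, bushing, cap, cover, housing, pin, shaft}
9. gear@(0, 2, 0) [+y clear] — {base_plate, bracket, bushing, cap, cover, gear, housing, pin, shaft}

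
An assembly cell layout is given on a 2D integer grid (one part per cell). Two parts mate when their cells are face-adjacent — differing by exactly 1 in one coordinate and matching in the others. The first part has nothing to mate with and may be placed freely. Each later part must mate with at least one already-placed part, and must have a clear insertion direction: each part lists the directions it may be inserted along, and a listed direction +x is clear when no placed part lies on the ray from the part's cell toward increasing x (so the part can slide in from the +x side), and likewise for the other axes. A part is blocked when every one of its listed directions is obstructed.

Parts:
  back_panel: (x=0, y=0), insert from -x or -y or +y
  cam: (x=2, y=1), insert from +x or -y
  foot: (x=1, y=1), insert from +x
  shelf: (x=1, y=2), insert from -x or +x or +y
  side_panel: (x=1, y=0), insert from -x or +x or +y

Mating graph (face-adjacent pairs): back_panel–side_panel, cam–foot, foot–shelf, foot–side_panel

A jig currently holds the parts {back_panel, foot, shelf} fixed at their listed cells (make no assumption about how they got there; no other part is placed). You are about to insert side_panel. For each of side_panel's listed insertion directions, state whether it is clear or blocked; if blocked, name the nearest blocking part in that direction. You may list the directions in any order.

-x: nearest on ray is back_panel@(0, 0) ⇒ blocked
+x: ray from side_panel(1, 0) has no placed part ⇒ clear
+y: nearest on ray is foot@(1, 1) ⇒ blocked

+x: clear; +y: blocked by foot; -x: blocked by back_panel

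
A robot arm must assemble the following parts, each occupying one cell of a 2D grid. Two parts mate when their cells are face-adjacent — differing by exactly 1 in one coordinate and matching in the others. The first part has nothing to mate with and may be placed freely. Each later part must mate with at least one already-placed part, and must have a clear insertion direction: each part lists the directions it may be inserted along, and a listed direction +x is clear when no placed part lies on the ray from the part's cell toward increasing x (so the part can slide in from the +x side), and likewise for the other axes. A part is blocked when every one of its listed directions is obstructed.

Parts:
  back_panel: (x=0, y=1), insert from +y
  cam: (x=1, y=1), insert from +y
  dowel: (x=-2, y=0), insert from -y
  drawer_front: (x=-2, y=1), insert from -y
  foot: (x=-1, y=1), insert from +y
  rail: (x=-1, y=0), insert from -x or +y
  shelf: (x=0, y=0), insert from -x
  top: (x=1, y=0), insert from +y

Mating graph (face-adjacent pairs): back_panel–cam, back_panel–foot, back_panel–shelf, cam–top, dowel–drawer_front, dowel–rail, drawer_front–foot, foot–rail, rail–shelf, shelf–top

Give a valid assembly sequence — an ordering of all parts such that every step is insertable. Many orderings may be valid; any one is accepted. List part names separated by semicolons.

foot; back_panel; drawer_front; shelf; rail; top; cam; dowel

1. foot@(-1, 1) [+y clear] — {foot}
2. back_panel@(0, 1) [+y clear] — {back_panel, foot}
3. drawer_front@(-2, 1) [-y clear] — {back_panel, drawer_front, foot}
4. shelf@(0, 0) [-x clear] — {back_panel, drawer_front, foot, shelf}
5. rail@(-1, 0) [-x clear] — {back_panel, drawer_front, foot, rail, shelf}
6. top@(1, 0) [+y clear] — {back_panel, drawer_front, foot, rail, shelf, top}
7. cam@(1, 1) [+y clear] — {back_panel, cam, drawer_front, foot, rail, shelf, top}
8. dowel@(-2, 0) [-y clear] — {back_panel, cam, dowel, drawer_front, foot, rail, shelf, top}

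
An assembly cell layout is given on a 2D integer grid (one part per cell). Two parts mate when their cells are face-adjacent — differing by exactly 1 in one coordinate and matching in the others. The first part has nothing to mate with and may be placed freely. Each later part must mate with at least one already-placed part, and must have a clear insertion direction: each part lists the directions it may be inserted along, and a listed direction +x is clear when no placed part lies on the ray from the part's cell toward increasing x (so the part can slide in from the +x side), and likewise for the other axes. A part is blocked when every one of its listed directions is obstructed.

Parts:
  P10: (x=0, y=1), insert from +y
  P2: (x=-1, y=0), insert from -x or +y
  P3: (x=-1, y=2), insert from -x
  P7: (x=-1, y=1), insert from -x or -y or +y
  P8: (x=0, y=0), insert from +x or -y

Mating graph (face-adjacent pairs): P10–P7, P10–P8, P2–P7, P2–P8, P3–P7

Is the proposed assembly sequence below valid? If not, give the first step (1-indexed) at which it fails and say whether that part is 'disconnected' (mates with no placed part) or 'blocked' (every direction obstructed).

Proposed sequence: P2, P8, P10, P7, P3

1. P2@(-1, 0) [-x clear] — {P2}
2. P8@(0, 0) [+x clear] — {P2, P8}
3. P10@(0, 1) [+y clear] — {P10, P2, P8}
4. P7@(-1, 1) [-x clear] — {P10, P2, P7, P8}
5. P3@(-1, 2) [-x clear] — {P10, P2, P3, P7, P8}

Valid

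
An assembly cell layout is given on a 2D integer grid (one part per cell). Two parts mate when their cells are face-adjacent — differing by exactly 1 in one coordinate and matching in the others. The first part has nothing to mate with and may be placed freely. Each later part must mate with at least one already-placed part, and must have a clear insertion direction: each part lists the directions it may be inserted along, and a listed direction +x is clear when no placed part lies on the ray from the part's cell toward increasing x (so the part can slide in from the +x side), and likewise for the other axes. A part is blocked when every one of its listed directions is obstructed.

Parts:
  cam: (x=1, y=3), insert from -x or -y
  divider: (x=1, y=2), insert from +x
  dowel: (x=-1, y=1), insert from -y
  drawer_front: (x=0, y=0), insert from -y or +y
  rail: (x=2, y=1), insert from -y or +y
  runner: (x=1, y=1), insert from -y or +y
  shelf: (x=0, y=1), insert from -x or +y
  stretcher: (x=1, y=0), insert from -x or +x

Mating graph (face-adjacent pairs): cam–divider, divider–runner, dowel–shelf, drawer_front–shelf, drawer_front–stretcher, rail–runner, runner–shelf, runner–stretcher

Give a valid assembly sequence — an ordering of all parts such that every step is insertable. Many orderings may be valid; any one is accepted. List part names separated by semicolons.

1. drawer_front@(0, 0) [-y clear] — {drawer_front}
2. stretcher@(1, 0) [+x clear] — {drawer_front, stretcher}
3. runner@(1, 1) [+y clear] — {drawer_front, runner, stretcher}
4. divider@(1, 2) [+x clear] — {divider, drawer_front, runner, stretcher}
5. rail@(2, 1) [-y clear] — {divider, drawer_front, rail, runner, stretcher}
6. cam@(1, 3) [-x clear] — {cam, divider, drawer_front, rail, runner, stretcher}
7. shelf@(0, 1) [-x clear] — {cam, divider, drawer_front, rail, runner, shelf, stretcher}
8. dowel@(-1, 1) [-y clear] — {cam, divider, dowel, drawer_front, rail, runner, shelf, stretcher}

drawer_front; stretcher; runner; divider; rail; cam; shelf; dowel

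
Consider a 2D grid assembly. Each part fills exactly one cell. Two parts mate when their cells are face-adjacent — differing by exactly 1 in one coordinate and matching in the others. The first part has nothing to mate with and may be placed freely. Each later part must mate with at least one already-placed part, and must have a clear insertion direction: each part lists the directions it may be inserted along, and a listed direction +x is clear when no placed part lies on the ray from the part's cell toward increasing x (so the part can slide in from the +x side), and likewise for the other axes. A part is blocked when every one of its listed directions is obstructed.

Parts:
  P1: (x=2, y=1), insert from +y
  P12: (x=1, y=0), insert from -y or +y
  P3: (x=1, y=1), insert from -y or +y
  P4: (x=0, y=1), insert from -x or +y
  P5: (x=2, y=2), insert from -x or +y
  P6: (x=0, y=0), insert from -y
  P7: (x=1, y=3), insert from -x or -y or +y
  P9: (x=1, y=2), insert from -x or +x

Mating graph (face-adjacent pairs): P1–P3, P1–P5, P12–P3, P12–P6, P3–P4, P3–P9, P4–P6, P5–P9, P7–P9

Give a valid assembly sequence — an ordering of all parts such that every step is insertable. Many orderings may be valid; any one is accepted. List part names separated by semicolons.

1. P6@(0, 0) [-y clear] — {P6}
2. P4@(0, 1) [-x clear] — {P4, P6}
3. P3@(1, 1) [-y clear] — {P3, P4, P6}
4. P12@(1, 0) [-y clear] — {P12, P3, P4, P6}
5. P9@(1, 2) [-x clear] — {P12, P3, P4, P6, P9}
6. P7@(1, 3) [-x clear] — {P12, P3, P4, P6, P7, P9}
7. P1@(2, 1) [+y clear] — {P1, P12, P3, P4, P6, P7, P9}
8. P5@(2, 2) [+y clear] — {P1, P12, P3, P4, P5, P6, P7, P9}

P6; P4; P3; P12; P9; P7; P1; P5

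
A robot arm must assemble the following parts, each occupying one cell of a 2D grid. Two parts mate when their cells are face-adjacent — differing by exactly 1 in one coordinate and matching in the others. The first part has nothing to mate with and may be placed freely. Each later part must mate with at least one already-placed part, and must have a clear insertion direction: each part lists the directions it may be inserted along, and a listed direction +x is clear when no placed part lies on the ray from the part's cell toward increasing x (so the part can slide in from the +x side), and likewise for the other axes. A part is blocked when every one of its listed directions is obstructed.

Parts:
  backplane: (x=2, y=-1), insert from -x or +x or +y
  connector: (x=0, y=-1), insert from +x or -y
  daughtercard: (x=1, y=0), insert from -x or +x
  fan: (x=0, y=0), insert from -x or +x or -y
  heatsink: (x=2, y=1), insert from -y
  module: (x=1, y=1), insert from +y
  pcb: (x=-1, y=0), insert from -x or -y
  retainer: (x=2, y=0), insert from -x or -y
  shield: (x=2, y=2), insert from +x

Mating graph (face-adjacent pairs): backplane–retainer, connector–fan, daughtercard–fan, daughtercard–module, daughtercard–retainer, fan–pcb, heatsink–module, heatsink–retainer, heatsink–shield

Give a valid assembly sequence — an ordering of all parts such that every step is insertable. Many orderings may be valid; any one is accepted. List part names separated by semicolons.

heatsink; shield; retainer; backplane; module; daughtercard; fan; pcb; connector

1. heatsink@(2, 1) [-y clear] — {heatsink}
2. shield@(2, 2) [+x clear] — {heatsink, shield}
3. retainer@(2, 0) [-x clear] — {heatsink, retainer, shield}
4. backplane@(2, -1) [-x clear] — {backplane, heatsink, retainer, shield}
5. module@(1, 1) [+y clear] — {backplane, heatsink, module, retainer, shield}
6. daughtercard@(1, 0) [-x clear] — {backplane, daughtercard, heatsink, module, retainer, shield}
7. fan@(0, 0) [-x clear] — {backplane, daughtercard, fan, heatsink, module, retainer, shield}
8. pcb@(-1, 0) [-x clear] — {backplane, daughtercard, fan, heatsink, module, pcb, retainer, shield}
9. connector@(0, -1) [-y clear] — {backplane, connector, daughtercard, fan, heatsink, module, pcb, retainer, shield}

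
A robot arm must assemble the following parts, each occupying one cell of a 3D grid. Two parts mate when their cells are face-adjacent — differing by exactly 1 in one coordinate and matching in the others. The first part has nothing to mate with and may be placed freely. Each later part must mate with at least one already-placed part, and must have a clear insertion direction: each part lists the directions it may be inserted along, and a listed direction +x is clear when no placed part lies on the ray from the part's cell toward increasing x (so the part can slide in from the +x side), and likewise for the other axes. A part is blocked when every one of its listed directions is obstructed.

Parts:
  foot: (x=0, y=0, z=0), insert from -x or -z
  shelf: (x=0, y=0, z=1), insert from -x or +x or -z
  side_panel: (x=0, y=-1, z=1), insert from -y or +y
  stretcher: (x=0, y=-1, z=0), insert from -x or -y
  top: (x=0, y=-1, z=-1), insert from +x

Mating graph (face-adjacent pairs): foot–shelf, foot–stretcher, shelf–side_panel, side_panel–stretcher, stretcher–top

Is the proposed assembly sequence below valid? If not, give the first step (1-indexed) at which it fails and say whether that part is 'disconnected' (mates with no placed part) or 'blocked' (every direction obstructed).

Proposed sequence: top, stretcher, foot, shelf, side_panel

Valid

1. top@(0, -1, -1) [+x clear] — {top}
2. stretcher@(0, -1, 0) [-x clear] — {stretcher, top}
3. foot@(0, 0, 0) [-x clear] — {foot, stretcher, top}
4. shelf@(0, 0, 1) [-x clear] — {foot, shelf, stretcher, top}
5. side_panel@(0, -1, 1) [-y clear] — {foot, shelf, side_panel, stretcher, top}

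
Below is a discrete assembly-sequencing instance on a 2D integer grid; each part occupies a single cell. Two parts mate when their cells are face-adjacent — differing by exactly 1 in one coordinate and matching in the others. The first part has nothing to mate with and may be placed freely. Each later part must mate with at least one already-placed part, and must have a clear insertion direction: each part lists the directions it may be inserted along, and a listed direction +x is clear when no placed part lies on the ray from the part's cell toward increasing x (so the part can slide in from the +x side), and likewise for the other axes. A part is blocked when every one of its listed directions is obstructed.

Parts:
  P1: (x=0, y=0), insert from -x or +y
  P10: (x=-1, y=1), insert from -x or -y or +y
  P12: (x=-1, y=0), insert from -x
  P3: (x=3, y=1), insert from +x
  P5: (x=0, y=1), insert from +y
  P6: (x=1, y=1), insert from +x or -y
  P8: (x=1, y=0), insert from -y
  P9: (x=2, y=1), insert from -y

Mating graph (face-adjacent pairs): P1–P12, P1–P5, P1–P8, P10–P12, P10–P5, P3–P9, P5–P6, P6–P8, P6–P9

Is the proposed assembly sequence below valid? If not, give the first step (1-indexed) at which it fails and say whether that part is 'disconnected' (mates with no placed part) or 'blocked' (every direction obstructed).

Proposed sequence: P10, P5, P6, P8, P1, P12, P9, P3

1. P10@(-1, 1) [-x clear] — {P10}
2. P5@(0, 1) [+y clear] — {P10, P5}
3. P6@(1, 1) [+x clear] — {P10, P5, P6}
4. P8@(1, 0) [-y clear] — {P10, P5, P6, P8}
5. P1@(0, 0) [-x clear] — {P1, P10, P5, P6, P8}
6. P12@(-1, 0) [-x clear] — {P1, P10, P12, P5, P6, P8}
7. P9@(2, 1) [-y clear] — {P1, P10, P12, P5, P6, P8, P9}
8. P3@(3, 1) [+x clear] — {P1, P10, P12, P3, P5, P6, P8, P9}

Valid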